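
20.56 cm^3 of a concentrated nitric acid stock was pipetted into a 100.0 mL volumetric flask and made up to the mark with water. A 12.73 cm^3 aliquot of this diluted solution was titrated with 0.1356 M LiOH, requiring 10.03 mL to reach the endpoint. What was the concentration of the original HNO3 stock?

0.520 M

n(LiOH) = 0.1356 x 0.01003 = 0.001360 mol.
n(HNO3) in the aliquot = 0.001360 mol.
[diluted HNO3] = 0.001360 / 0.01273 = 0.1068 M.
Dilution factor = 100.0/20.56 = 4.864, so [stock] = 0.1068 x 4.864 = 0.520 M.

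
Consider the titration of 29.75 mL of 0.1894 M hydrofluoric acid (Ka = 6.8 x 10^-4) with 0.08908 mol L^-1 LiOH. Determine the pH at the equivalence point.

n(HF) = 0.1894 x 0.02975 = 0.005635 mol; V(LiOH) at equivalence = 0.005635/0.08908 = 0.06325 L.
At equivalence all the acid is converted to F-; total volume = 0.02975 + 0.06325 = 0.09300 L, so [F-] = 0.005635/0.09300 = 0.06059 M.
Kb = Kw/Ka = 1.0e-14 / 6.8 x 10^-4 = 1.47e-11.
[OH^-] = sqrt(Kb x [F-]) = sqrt(1.47e-11 x 0.06059) = 9.44e-7 M.
pOH = 6.03, so pH = 14.00 - 6.03 = 7.97.

7.97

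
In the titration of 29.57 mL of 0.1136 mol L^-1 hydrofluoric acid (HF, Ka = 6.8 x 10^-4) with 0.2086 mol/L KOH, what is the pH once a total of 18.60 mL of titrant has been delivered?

n(acid) = 0.1136 x 0.02957 = 0.003359 mol; n(KOH) added = 0.2086 x 0.01860 = 0.003880 mol.
Base is in excess by 0.003880 - 0.003359 = 0.0005208 mol in a total volume of 0.04817 L.
[OH^-] = 0.0005208/0.04817 = 0.01081 M, so pOH = 1.97 and pH = 14.00 - 1.97 = 12.03.

12.03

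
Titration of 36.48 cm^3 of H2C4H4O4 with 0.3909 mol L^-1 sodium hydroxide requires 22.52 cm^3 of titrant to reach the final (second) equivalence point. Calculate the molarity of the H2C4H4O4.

n(NaOH) = 0.3909 x 0.02252 = 0.008803 mol.
At the final (second) equivalence point, 2 mol OH^- react per mol H2C4H4O4, so n(H2C4H4O4) = 0.008803 / 2 = 0.004402 mol.
[H2C4H4O4] = 0.004402 / 0.03648 L = 0.121 M.

0.121 M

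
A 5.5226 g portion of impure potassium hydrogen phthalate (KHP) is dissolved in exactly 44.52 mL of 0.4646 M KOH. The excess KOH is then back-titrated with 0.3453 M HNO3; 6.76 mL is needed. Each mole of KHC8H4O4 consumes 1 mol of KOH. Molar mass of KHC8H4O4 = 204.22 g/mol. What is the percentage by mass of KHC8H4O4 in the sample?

67.9%

Total n(KOH) added = 0.4646 x 0.04452 = 0.02068 mol.
n(HNO3) used = 0.3453 x 0.006760 = 0.002334 mol, which equals the excess n(KOH).
So n(KOH) consumed by the sample = 0.02068 - 0.002334 = 0.01835 mol.
n(KHC8H4O4) = 0.01835 / 1 = 0.01835 mol.
mass KHC8H4O4 = 0.01835 x 204.22 = 3.747 g, so %KHC8H4O4 = 3.747/5.5226 x 100 = 67.9%.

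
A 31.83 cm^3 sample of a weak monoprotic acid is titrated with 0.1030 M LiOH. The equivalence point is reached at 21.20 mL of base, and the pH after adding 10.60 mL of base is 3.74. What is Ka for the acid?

10.60 mL is half of the equivalence volume, so this is the half-equivalence point where [HA] = [A^-].
At half-equivalence pH = pKa, so pKa = 3.74.
Ka = 10^(-3.74) = 1.8 x 10^-4.

1.8 x 10^-4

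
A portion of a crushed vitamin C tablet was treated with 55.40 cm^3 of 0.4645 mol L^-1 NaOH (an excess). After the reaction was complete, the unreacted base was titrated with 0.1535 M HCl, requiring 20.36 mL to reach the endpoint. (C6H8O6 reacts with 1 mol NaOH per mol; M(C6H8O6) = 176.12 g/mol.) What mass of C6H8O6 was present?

Total n(NaOH) added = 0.4645 x 0.05540 = 0.02573 mol.
n(HCl) used = 0.1535 x 0.02036 = 0.003125 mol, which equals the excess n(NaOH).
So n(NaOH) consumed by the sample = 0.02573 - 0.003125 = 0.02261 mol.
n(C6H8O6) = 0.02261 / 1 = 0.02261 mol.
mass = 0.02261 mol x 176.12 g/mol = 3.98 g.

3.98 g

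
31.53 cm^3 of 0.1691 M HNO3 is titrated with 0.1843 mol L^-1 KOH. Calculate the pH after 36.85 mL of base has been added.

12.33

n(acid) = 0.1691 x 0.03153 = 0.005332 mol; n(KOH) added = 0.1843 x 0.03685 = 0.006791 mol.
Base is in excess by 0.006791 - 0.005332 = 0.001460 mol in a total volume of 0.06838 L.
[OH^-] = 0.001460/0.06838 = 0.02135 M, so pOH = 1.67 and pH = 14.00 - 1.67 = 12.33.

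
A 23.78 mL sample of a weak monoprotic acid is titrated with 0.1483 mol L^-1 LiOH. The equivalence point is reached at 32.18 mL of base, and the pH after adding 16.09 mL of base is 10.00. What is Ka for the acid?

16.09 mL is half of the equivalence volume, so this is the half-equivalence point where [HA] = [A^-].
At half-equivalence pH = pKa, so pKa = 10.00.
Ka = 10^(-10.00) = 1.0 x 10^-10.

1.0 x 10^-10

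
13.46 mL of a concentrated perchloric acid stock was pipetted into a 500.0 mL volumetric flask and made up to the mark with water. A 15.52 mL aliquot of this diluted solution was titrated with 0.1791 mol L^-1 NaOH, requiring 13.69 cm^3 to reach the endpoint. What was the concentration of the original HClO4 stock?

n(NaOH) = 0.1791 x 0.01369 = 0.002452 mol.
n(HClO4) in the aliquot = 0.002452 mol.
[diluted HClO4] = 0.002452 / 0.01552 = 0.1580 M.
Dilution factor = 500.0/13.46 = 37.15, so [stock] = 0.1580 x 37.15 = 5.87 M.

5.87 M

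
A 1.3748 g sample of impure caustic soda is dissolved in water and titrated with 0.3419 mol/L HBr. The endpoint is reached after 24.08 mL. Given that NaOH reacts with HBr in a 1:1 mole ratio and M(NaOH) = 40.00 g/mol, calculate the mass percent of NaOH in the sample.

n(HBr) = 0.3419 x 0.02408 = 0.008233 mol.
n(NaOH) = 0.008233 / 1 = 0.008233 mol.
mass of NaOH = 0.008233 x 40.00 = 0.3293 g.
% purity = 0.3293 / 1.3748 x 100 = 24.0%.

24.0%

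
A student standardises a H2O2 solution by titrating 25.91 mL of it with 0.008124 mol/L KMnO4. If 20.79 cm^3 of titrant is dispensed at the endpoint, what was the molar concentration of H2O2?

0.0163 M

n(KMnO4) = 0.008124 x 0.02079 = 0.0001689 mol.
From the balanced equation, 2 mol KMnO4 reacts with 5 mol H2O2, so n(H2O2) = 0.0001689 x 5/2 = 0.0004222 mol.
[H2O2] = 0.0004222 / 0.02591 L = 0.0163 M.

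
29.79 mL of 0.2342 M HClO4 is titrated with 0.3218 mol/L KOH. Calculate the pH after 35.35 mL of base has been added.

n(acid) = 0.2342 x 0.02979 = 0.006977 mol; n(KOH) added = 0.3218 x 0.03535 = 0.01138 mol.
Base is in excess by 0.01138 - 0.006977 = 0.004399 mol in a total volume of 0.06514 L.
[OH^-] = 0.004399/0.06514 = 0.06753 M, so pOH = 1.17 and pH = 14.00 - 1.17 = 12.83.

12.83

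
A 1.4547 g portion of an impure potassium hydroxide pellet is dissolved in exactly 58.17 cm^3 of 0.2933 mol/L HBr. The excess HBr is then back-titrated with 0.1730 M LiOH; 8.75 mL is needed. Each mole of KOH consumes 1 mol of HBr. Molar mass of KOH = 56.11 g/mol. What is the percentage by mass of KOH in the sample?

60.0%

Total n(HBr) added = 0.2933 x 0.05817 = 0.01706 mol.
n(LiOH) used = 0.1730 x 0.008750 = 0.001514 mol, which equals the excess n(HBr).
So n(HBr) consumed by the sample = 0.01706 - 0.001514 = 0.01555 mol.
n(KOH) = 0.01555 / 1 = 0.01555 mol.
mass KOH = 0.01555 x 56.11 = 0.8724 g, so %KOH = 0.8724/1.4547 x 100 = 60.0%.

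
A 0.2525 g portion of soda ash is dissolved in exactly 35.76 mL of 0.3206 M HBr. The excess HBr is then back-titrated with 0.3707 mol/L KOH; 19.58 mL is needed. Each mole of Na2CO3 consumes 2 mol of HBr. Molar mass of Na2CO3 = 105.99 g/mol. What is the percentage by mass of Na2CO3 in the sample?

88.3%

Total n(HBr) added = 0.3206 x 0.03576 = 0.01146 mol.
n(KOH) used = 0.3707 x 0.01958 = 0.007258 mol, which equals the excess n(HBr).
So n(HBr) consumed by the sample = 0.01146 - 0.007258 = 0.004206 mol.
n(Na2CO3) = 0.004206 / 2 = 0.002103 mol.
mass Na2CO3 = 0.002103 x 105.99 = 0.2229 g, so %Na2CO3 = 0.2229/0.2525 x 100 = 88.3%.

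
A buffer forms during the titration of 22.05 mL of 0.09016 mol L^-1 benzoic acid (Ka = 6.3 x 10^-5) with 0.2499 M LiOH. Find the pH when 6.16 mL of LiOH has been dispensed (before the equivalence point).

Initial n(C6H5COOH) = 0.09016 x 0.02205 = 0.001988 mol.
n(LiOH) added = 0.2499 x 0.006160 = 0.001539 mol, converting that many moles of C6H5COOH to C6H5COO-.
Remaining n(C6H5COOH) = 0.0004486 mol; n(C6H5COO-) = 0.001539 mol.
By Henderson-Hasselbalch, pH = pKa + log([A^-]/[HA]) = 4.20 + log(0.001539/0.0004486) = 4.20 + (+0.54) = 4.74.

4.74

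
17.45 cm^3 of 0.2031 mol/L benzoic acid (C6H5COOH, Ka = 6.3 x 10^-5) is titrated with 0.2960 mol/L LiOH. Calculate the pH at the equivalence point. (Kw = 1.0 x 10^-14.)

n(C6H5COOH) = 0.2031 x 0.01745 = 0.003544 mol; V(LiOH) at equivalence = 0.003544/0.2960 = 0.01197 L.
At equivalence all the acid is converted to C6H5COO-; total volume = 0.01745 + 0.01197 = 0.02942 L, so [C6H5COO-] = 0.003544/0.02942 = 0.1205 M.
Kb = Kw/Ka = 1.0e-14 / 6.3 x 10^-5 = 1.59e-10.
[OH^-] = sqrt(Kb x [C6H5COO-]) = sqrt(1.59e-10 x 0.1205) = 4.37e-6 M.
pOH = 5.36, so pH = 14.00 - 5.36 = 8.64.

8.64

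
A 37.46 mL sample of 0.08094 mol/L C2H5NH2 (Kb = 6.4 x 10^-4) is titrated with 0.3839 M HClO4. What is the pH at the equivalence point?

5.99

n(C2H5NH2) = 0.08094 x 0.03746 = 0.003032 mol; V(HClO4) at equivalence = 0.003032/0.3839 = 0.007898 L.
At equivalence the base is fully converted to C2H5NH3+; total volume = 0.04536 L, so [C2H5NH3+] = 0.003032/0.04536 = 0.06685 M.
Ka(C2H5NH3+) = Kw/Kb = 1.0e-14 / 6.4 x 10^-4 = 1.56e-11.
[H^+] = sqrt(Ka x [C2H5NH3+]) = sqrt(1.56e-11 x 0.06685) = 1.02e-6 M.
pH = -log(1.02e-6) = 5.99.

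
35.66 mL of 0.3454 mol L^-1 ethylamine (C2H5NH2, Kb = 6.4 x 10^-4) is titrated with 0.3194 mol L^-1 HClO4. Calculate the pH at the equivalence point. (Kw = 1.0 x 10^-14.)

n(C2H5NH2) = 0.3454 x 0.03566 = 0.01232 mol; V(HClO4) at equivalence = 0.01232/0.3194 = 0.03856 L.
At equivalence the base is fully converted to C2H5NH3+; total volume = 0.07422 L, so [C2H5NH3+] = 0.01232/0.07422 = 0.1659 M.
Ka(C2H5NH3+) = Kw/Kb = 1.0e-14 / 6.4 x 10^-4 = 1.56e-11.
[H^+] = sqrt(Ka x [C2H5NH3+]) = sqrt(1.56e-11 x 0.1659) = 1.61e-6 M.
pH = -log(1.61e-6) = 5.79.

5.79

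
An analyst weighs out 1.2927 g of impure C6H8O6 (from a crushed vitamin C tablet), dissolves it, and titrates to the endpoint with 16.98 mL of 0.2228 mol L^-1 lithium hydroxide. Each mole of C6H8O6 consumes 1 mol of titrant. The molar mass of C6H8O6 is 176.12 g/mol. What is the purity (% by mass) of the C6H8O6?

51.5%

n(LiOH) = 0.2228 x 0.01698 = 0.003783 mol.
n(C6H8O6) = 0.003783 / 1 = 0.003783 mol.
mass of C6H8O6 = 0.003783 x 176.12 = 0.6663 g.
% purity = 0.6663 / 1.2927 x 100 = 51.5%.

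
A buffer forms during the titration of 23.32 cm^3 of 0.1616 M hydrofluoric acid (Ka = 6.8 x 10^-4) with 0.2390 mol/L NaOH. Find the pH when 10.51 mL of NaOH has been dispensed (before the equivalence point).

3.47

Initial n(HF) = 0.1616 x 0.02332 = 0.003769 mol.
n(NaOH) added = 0.2390 x 0.01051 = 0.002512 mol, converting that many moles of HF to F-.
Remaining n(HF) = 0.001257 mol; n(F-) = 0.002512 mol.
By Henderson-Hasselbalch, pH = pKa + log([A^-]/[HA]) = 3.17 + log(0.002512/0.001257) = 3.17 + (+0.30) = 3.47.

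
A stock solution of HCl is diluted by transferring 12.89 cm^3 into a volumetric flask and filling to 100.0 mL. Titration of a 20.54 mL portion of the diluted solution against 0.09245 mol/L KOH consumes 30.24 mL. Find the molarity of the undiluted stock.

1.06 M

n(KOH) = 0.09245 x 0.03024 = 0.002796 mol.
n(HCl) in the aliquot = 0.002796 mol.
[diluted HCl] = 0.002796 / 0.02054 = 0.1361 M.
Dilution factor = 100.0/12.89 = 7.758, so [stock] = 0.1361 x 7.758 = 1.06 M.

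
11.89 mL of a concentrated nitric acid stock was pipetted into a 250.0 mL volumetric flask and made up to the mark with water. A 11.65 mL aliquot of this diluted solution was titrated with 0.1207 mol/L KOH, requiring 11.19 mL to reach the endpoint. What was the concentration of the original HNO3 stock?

n(KOH) = 0.1207 x 0.01119 = 0.001351 mol.
n(HNO3) in the aliquot = 0.001351 mol.
[diluted HNO3] = 0.001351 / 0.01165 = 0.1159 M.
Dilution factor = 250.0/11.89 = 21.03, so [stock] = 0.1159 x 21.03 = 2.44 M.

2.44 M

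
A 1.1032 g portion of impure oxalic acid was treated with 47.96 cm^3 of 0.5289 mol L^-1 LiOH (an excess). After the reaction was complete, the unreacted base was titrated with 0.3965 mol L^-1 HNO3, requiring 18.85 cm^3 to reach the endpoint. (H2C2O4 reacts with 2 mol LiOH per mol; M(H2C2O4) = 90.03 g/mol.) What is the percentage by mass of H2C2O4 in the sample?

73.0%

Total n(LiOH) added = 0.5289 x 0.04796 = 0.02537 mol.
n(HNO3) used = 0.3965 x 0.01885 = 0.007474 mol, which equals the excess n(LiOH).
So n(LiOH) consumed by the sample = 0.02537 - 0.007474 = 0.01789 mol.
n(H2C2O4) = 0.01789 / 2 = 0.008946 mol.
mass H2C2O4 = 0.008946 x 90.03 = 0.8054 g, so %H2C2O4 = 0.8054/1.1032 x 100 = 73.0%.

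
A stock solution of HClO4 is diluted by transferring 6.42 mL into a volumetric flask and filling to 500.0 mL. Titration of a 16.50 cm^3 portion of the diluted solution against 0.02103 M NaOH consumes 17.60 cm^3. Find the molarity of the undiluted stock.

n(NaOH) = 0.02103 x 0.01760 = 0.0003701 mol.
n(HClO4) in the aliquot = 0.0003701 mol.
[diluted HClO4] = 0.0003701 / 0.01650 = 0.02243 M.
Dilution factor = 500.0/6.420 = 77.88, so [stock] = 0.02243 x 77.88 = 1.75 M.

1.75 M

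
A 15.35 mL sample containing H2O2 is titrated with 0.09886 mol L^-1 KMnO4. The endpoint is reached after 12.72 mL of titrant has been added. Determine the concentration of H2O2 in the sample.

n(KMnO4) = 0.09886 x 0.01272 = 0.001257 mol.
From the balanced equation, 2 mol KMnO4 reacts with 5 mol H2O2, so n(H2O2) = 0.001257 x 5/2 = 0.003144 mol.
[H2O2] = 0.003144 / 0.01535 L = 0.205 M.

0.205 M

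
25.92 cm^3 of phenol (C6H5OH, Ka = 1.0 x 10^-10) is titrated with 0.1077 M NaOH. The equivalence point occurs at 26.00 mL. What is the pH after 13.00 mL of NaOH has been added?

13.00 mL is exactly half the equivalence volume (26.00/2), i.e. the half-equivalence point.
There, n(HA) = n(A^-), so pH = pKa = -log(1.0 x 10^-10) = 10.00.

10.00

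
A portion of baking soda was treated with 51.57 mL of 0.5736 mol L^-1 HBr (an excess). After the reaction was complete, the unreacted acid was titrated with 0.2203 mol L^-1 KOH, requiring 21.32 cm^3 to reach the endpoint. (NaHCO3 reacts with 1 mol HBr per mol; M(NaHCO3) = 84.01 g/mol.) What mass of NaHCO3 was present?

Total n(HBr) added = 0.5736 x 0.05157 = 0.02958 mol.
n(KOH) used = 0.2203 x 0.02132 = 0.004697 mol, which equals the excess n(HBr).
So n(HBr) consumed by the sample = 0.02958 - 0.004697 = 0.02488 mol.
n(NaHCO3) = 0.02488 / 1 = 0.02488 mol.
mass = 0.02488 mol x 84.01 g/mol = 2.09 g.

2.09 g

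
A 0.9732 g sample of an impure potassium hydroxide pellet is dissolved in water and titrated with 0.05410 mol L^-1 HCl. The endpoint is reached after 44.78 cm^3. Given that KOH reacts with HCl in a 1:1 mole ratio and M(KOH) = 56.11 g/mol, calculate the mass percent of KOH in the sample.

14.0%

n(HCl) = 0.05410 x 0.04478 = 0.002423 mol.
n(KOH) = 0.002423 / 1 = 0.002423 mol.
mass of KOH = 0.002423 x 56.11 = 0.1359 g.
% purity = 0.1359 / 0.9732 x 100 = 14.0%.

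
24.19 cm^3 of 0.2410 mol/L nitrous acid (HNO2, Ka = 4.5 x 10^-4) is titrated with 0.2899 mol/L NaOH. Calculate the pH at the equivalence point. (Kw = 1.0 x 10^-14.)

8.23

n(HNO2) = 0.2410 x 0.02419 = 0.005830 mol; V(NaOH) at equivalence = 0.005830/0.2899 = 0.02011 L.
At equivalence all the acid is converted to NO2-; total volume = 0.02419 + 0.02011 = 0.04430 L, so [NO2-] = 0.005830/0.04430 = 0.1316 M.
Kb = Kw/Ka = 1.0e-14 / 4.5 x 10^-4 = 2.22e-11.
[OH^-] = sqrt(Kb x [NO2-]) = sqrt(2.22e-11 x 0.1316) = 1.71e-6 M.
pOH = 5.77, so pH = 14.00 - 5.77 = 8.23.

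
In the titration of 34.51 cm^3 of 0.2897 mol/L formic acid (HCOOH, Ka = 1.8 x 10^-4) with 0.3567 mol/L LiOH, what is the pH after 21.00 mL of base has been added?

4.22

Initial n(HCOOH) = 0.2897 x 0.03451 = 0.009998 mol.
n(LiOH) added = 0.3567 x 0.02100 = 0.007491 mol, converting that many moles of HCOOH to HCOO-.
Remaining n(HCOOH) = 0.002507 mol; n(HCOO-) = 0.007491 mol.
By Henderson-Hasselbalch, pH = pKa + log([A^-]/[HA]) = 3.74 + log(0.007491/0.002507) = 3.74 + (+0.48) = 4.22.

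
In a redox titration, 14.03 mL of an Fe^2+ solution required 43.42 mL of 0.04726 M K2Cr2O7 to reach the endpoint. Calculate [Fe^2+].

n(K2Cr2O7) = 0.04726 x 0.04342 = 0.002052 mol.
From the balanced equation, 1 mol K2Cr2O7 reacts with 6 mol Fe^2+, so n(Fe^2+) = 0.002052 x 6/1 = 0.01231 mol.
[Fe^2+] = 0.01231 / 0.01403 L = 0.878 M.

0.878 M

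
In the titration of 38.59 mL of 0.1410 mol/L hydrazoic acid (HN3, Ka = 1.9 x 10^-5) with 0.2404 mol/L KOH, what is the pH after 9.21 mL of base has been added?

4.56

Initial n(HN3) = 0.1410 x 0.03859 = 0.005441 mol.
n(KOH) added = 0.2404 x 0.009210 = 0.002214 mol, converting that many moles of HN3 to N3-.
Remaining n(HN3) = 0.003227 mol; n(N3-) = 0.002214 mol.
By Henderson-Hasselbalch, pH = pKa + log([A^-]/[HA]) = 4.72 + log(0.002214/0.003227) = 4.72 + (-0.16) = 4.56.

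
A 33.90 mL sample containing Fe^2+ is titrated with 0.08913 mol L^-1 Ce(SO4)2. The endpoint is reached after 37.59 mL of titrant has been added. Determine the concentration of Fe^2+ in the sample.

n(Ce(SO4)2) = 0.08913 x 0.03759 = 0.003350 mol.
From the balanced equation, 1 mol Ce(SO4)2 reacts with 1 mol Fe^2+, so n(Fe^2+) = 0.003350 x 1/1 = 0.003350 mol.
[Fe^2+] = 0.003350 / 0.03390 L = 0.0988 M.

0.0988 M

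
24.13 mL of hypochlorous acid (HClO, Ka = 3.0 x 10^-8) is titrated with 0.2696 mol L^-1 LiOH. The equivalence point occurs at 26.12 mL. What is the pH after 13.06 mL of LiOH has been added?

7.52

13.06 mL is exactly half the equivalence volume (26.12/2), i.e. the half-equivalence point.
There, n(HA) = n(A^-), so pH = pKa = -log(3.0 x 10^-8) = 7.52.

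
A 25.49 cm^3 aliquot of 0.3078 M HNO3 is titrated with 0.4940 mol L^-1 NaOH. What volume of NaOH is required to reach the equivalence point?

15.9 mL

n(HNO3) = 0.3078 mol/L x 0.02549 L = 0.007846 mol.
At equivalence n(NaOH) = n(HNO3) = 0.007846 mol.
V(NaOH) = 0.007846 / 0.4940 = 0.01588 L = 15.9 mL.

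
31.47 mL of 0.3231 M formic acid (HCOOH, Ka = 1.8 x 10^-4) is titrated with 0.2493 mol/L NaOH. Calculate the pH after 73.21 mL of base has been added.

12.89

n(acid) = 0.3231 x 0.03147 = 0.01017 mol; n(NaOH) added = 0.2493 x 0.07321 = 0.01825 mol.
Base is in excess by 0.01825 - 0.01017 = 0.008083 mol in a total volume of 0.1047 L.
[OH^-] = 0.008083/0.1047 = 0.07722 M, so pOH = 1.11 and pH = 14.00 - 1.11 = 12.89.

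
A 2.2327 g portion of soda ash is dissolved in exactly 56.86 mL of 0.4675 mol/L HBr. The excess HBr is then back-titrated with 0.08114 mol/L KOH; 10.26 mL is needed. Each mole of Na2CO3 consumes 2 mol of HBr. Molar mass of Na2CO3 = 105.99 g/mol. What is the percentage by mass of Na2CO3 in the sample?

61.1%

Total n(HBr) added = 0.4675 x 0.05686 = 0.02658 mol.
n(KOH) used = 0.08114 x 0.01026 = 0.0008325 mol, which equals the excess n(HBr).
So n(HBr) consumed by the sample = 0.02658 - 0.0008325 = 0.02575 mol.
n(Na2CO3) = 0.02575 / 2 = 0.01287 mol.
mass Na2CO3 = 0.01287 x 105.99 = 1.365 g, so %Na2CO3 = 1.365/2.2327 x 100 = 61.1%.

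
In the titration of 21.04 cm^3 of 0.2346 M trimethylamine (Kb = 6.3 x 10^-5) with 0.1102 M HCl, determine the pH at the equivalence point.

5.46

n((CH3)3N) = 0.2346 x 0.02104 = 0.004936 mol; V(HCl) at equivalence = 0.004936/0.1102 = 0.04479 L.
At equivalence the base is fully converted to (CH3)3NH+; total volume = 0.06583 L, so [(CH3)3NH+] = 0.004936/0.06583 = 0.07498 M.
Ka((CH3)3NH+) = Kw/Kb = 1.0e-14 / 6.3 x 10^-5 = 1.59e-10.
[H^+] = sqrt(Ka x [(CH3)3NH+]) = sqrt(1.59e-10 x 0.07498) = 3.45e-6 M.
pH = -log(3.45e-6) = 5.46.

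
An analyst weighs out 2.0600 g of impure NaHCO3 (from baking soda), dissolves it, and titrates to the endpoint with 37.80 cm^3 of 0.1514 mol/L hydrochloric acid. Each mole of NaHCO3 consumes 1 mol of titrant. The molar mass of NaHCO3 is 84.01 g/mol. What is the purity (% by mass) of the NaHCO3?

23.3%

n(HCl) = 0.1514 x 0.03780 = 0.005723 mol.
n(NaHCO3) = 0.005723 / 1 = 0.005723 mol.
mass of NaHCO3 = 0.005723 x 84.01 = 0.4808 g.
% purity = 0.4808 / 2.0600 x 100 = 23.3%.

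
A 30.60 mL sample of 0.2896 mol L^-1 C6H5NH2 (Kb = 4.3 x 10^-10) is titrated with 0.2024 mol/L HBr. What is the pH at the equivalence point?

n(C6H5NH2) = 0.2896 x 0.03060 = 0.008862 mol; V(HBr) at equivalence = 0.008862/0.2024 = 0.04378 L.
At equivalence the base is fully converted to C6H5NH3+; total volume = 0.07438 L, so [C6H5NH3+] = 0.008862/0.07438 = 0.1191 M.
Ka(C6H5NH3+) = Kw/Kb = 1.0e-14 / 4.3 x 10^-10 = 2.33e-5.
[H^+] = sqrt(Ka x [C6H5NH3+]) = sqrt(2.33e-5 x 0.1191) = 0.00166 M.
pH = -log(0.00166) = 2.78.

2.78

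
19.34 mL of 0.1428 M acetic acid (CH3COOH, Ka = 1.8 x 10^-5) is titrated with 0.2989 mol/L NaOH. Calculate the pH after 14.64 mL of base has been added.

n(acid) = 0.1428 x 0.01934 = 0.002762 mol; n(NaOH) added = 0.2989 x 0.01464 = 0.004376 mol.
Base is in excess by 0.004376 - 0.002762 = 0.001614 mol in a total volume of 0.03398 L.
[OH^-] = 0.001614/0.03398 = 0.04750 M, so pOH = 1.32 and pH = 14.00 - 1.32 = 12.68.

12.68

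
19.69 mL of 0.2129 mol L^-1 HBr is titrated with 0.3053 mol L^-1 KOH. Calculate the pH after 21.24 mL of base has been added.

n(acid) = 0.2129 x 0.01969 = 0.004192 mol; n(KOH) added = 0.3053 x 0.02124 = 0.006485 mol.
Base is in excess by 0.006485 - 0.004192 = 0.002293 mol in a total volume of 0.04093 L.
[OH^-] = 0.002293/0.04093 = 0.05601 M, so pOH = 1.25 and pH = 14.00 - 1.25 = 12.75.

12.75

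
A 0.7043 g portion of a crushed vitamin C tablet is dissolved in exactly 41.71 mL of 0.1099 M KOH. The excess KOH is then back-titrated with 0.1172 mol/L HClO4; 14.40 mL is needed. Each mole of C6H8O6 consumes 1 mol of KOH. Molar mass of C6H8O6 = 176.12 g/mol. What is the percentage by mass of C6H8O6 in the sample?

Total n(KOH) added = 0.1099 x 0.04171 = 0.004584 mol.
n(HClO4) used = 0.1172 x 0.01440 = 0.001688 mol, which equals the excess n(KOH).
So n(KOH) consumed by the sample = 0.004584 - 0.001688 = 0.002896 mol.
n(C6H8O6) = 0.002896 / 1 = 0.002896 mol.
mass C6H8O6 = 0.002896 x 176.12 = 0.5101 g, so %C6H8O6 = 0.5101/0.7043 x 100 = 72.4%.

72.4%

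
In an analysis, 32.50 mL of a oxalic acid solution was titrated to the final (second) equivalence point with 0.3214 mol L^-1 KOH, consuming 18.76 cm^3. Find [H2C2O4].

n(KOH) = 0.3214 x 0.01876 = 0.006029 mol.
At the final (second) equivalence point, 2 mol OH^- react per mol H2C2O4, so n(H2C2O4) = 0.006029 / 2 = 0.003015 mol.
[H2C2O4] = 0.003015 / 0.03250 L = 0.0928 M.

0.0928 M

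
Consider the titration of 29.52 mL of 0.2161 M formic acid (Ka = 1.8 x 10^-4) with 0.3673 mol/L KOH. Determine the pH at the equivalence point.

8.44

n(HCOOH) = 0.2161 x 0.02952 = 0.006379 mol; V(KOH) at equivalence = 0.006379/0.3673 = 0.01737 L.
At equivalence all the acid is converted to HCOO-; total volume = 0.02952 + 0.01737 = 0.04689 L, so [HCOO-] = 0.006379/0.04689 = 0.1361 M.
Kb = Kw/Ka = 1.0e-14 / 1.8 x 10^-4 = 5.56e-11.
[OH^-] = sqrt(Kb x [HCOO-]) = sqrt(5.56e-11 x 0.1361) = 2.75e-6 M.
pOH = 5.56, so pH = 14.00 - 5.56 = 8.44.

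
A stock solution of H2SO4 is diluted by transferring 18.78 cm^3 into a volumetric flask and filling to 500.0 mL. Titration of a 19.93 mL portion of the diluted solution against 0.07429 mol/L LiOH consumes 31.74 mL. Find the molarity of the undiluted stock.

1.57 M

n(LiOH) = 0.07429 x 0.03174 = 0.002358 mol.
n(H2SO4) in the aliquot = 0.002358 x 1/2 = 0.001179 mol.
[diluted H2SO4] = 0.001179 / 0.01993 = 0.05916 M.
Dilution factor = 500.0/18.78 = 26.62, so [stock] = 0.05916 x 26.62 = 1.57 M.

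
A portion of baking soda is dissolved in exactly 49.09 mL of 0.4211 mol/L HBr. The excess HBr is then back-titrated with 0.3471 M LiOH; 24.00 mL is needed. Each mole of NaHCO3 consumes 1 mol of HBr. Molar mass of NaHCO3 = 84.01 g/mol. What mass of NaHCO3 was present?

Total n(HBr) added = 0.4211 x 0.04909 = 0.02067 mol.
n(LiOH) used = 0.3471 x 0.02400 = 0.008330 mol, which equals the excess n(HBr).
So n(HBr) consumed by the sample = 0.02067 - 0.008330 = 0.01234 mol.
n(NaHCO3) = 0.01234 / 1 = 0.01234 mol.
mass = 0.01234 mol x 84.01 g/mol = 1.04 g.

1.04 g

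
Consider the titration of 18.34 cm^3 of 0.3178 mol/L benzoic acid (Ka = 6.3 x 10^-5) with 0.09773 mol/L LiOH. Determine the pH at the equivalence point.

n(C6H5COOH) = 0.3178 x 0.01834 = 0.005828 mol; V(LiOH) at equivalence = 0.005828/0.09773 = 0.05964 L.
At equivalence all the acid is converted to C6H5COO-; total volume = 0.01834 + 0.05964 = 0.07798 L, so [C6H5COO-] = 0.005828/0.07798 = 0.07474 M.
Kb = Kw/Ka = 1.0e-14 / 6.3 x 10^-5 = 1.59e-10.
[OH^-] = sqrt(Kb x [C6H5COO-]) = sqrt(1.59e-10 x 0.07474) = 3.44e-6 M.
pOH = 5.46, so pH = 14.00 - 5.46 = 8.54.

8.54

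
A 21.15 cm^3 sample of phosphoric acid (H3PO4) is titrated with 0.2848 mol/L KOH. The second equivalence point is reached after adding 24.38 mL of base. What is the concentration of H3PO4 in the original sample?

0.164 M

n(KOH) = 0.2848 x 0.02438 = 0.006943 mol.
At the second equivalence point, 2 mol OH^- react per mol H3PO4, so n(H3PO4) = 0.006943 / 2 = 0.003472 mol.
[H3PO4] = 0.003472 / 0.02115 L = 0.164 M.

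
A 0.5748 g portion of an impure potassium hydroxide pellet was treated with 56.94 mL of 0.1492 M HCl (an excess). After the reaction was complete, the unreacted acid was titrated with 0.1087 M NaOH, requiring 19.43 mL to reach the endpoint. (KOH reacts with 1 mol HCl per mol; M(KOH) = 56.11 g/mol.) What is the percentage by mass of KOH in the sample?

62.3%

Total n(HCl) added = 0.1492 x 0.05694 = 0.008495 mol.
n(NaOH) used = 0.1087 x 0.01943 = 0.002112 mol, which equals the excess n(HCl).
So n(HCl) consumed by the sample = 0.008495 - 0.002112 = 0.006383 mol.
n(KOH) = 0.006383 / 1 = 0.006383 mol.
mass KOH = 0.006383 x 56.11 = 0.3582 g, so %KOH = 0.3582/0.5748 x 100 = 62.3%.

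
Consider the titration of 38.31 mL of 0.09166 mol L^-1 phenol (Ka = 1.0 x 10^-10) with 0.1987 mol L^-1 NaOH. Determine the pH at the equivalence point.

n(C6H5OH) = 0.09166 x 0.03831 = 0.003511 mol; V(NaOH) at equivalence = 0.003511/0.1987 = 0.01767 L.
At equivalence all the acid is converted to C6H5O-; total volume = 0.03831 + 0.01767 = 0.05598 L, so [C6H5O-] = 0.003511/0.05598 = 0.06273 M.
Kb = Kw/Ka = 1.0e-14 / 1.0 x 10^-10 = 0.000100.
[OH^-] = sqrt(Kb x [C6H5O-]) = sqrt(0.000100 x 0.06273) = 0.00250 M.
pOH = 2.60, so pH = 14.00 - 2.60 = 11.40.

11.40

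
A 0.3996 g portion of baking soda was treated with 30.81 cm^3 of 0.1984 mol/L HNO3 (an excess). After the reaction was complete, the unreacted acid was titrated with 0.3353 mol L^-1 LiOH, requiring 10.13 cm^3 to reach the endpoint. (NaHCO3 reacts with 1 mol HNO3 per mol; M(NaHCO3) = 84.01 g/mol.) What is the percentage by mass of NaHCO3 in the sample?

Total n(HNO3) added = 0.1984 x 0.03081 = 0.006113 mol.
n(LiOH) used = 0.3353 x 0.01013 = 0.003397 mol, which equals the excess n(HNO3).
So n(HNO3) consumed by the sample = 0.006113 - 0.003397 = 0.002716 mol.
n(NaHCO3) = 0.002716 / 1 = 0.002716 mol.
mass NaHCO3 = 0.002716 x 84.01 = 0.2282 g, so %NaHCO3 = 0.2282/0.3996 x 100 = 57.1%.

57.1%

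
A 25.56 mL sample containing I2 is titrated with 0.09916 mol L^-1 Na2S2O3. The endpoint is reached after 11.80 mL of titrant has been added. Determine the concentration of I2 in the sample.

n(Na2S2O3) = 0.09916 x 0.01180 = 0.001170 mol.
From the balanced equation, 2 mol Na2S2O3 reacts with 1 mol I2, so n(I2) = 0.001170 x 1/2 = 0.0005850 mol.
[I2] = 0.0005850 / 0.02556 L = 0.0229 M.

0.0229 M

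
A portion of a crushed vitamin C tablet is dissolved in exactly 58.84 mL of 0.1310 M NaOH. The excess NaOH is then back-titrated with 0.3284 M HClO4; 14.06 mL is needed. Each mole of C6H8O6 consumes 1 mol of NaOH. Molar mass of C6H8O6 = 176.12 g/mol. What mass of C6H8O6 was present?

0.544 g

Total n(NaOH) added = 0.1310 x 0.05884 = 0.007708 mol.
n(HClO4) used = 0.3284 x 0.01406 = 0.004617 mol, which equals the excess n(NaOH).
So n(NaOH) consumed by the sample = 0.007708 - 0.004617 = 0.003091 mol.
n(C6H8O6) = 0.003091 / 1 = 0.003091 mol.
mass = 0.003091 mol x 176.12 g/mol = 0.544 g.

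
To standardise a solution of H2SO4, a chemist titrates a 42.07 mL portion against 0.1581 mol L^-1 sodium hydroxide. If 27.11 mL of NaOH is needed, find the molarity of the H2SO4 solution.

n(NaOH) delivered = 0.1581 x 0.02711 = 0.004286 mol.
The reaction is 1 H2SO4 + 2 NaOH, so n(H2SO4) = 0.004286 x 1/2 = 0.002143 mol.
[H2SO4] = 0.002143 mol / 0.04207 L = 0.0509 M.

0.0509 M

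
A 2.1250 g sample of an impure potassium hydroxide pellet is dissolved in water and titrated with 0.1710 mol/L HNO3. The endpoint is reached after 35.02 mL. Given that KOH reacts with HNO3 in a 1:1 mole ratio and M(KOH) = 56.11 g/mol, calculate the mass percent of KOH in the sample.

15.8%

n(HNO3) = 0.1710 x 0.03502 = 0.005988 mol.
n(KOH) = 0.005988 / 1 = 0.005988 mol.
mass of KOH = 0.005988 x 56.11 = 0.3360 g.
% purity = 0.3360 / 2.1250 x 100 = 15.8%.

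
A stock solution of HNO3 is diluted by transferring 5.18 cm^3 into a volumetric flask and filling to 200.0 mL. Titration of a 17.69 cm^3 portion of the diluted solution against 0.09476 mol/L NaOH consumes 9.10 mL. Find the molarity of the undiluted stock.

n(NaOH) = 0.09476 x 0.009100 = 0.0008623 mol.
n(HNO3) in the aliquot = 0.0008623 mol.
[diluted HNO3] = 0.0008623 / 0.01769 = 0.04875 M.
Dilution factor = 200.0/5.180 = 38.61, so [stock] = 0.04875 x 38.61 = 1.88 M.

1.88 M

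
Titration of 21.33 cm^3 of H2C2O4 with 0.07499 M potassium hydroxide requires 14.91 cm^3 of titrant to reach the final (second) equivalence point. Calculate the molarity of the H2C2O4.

n(KOH) = 0.07499 x 0.01491 = 0.001118 mol.
At the final (second) equivalence point, 2 mol OH^- react per mol H2C2O4, so n(H2C2O4) = 0.001118 / 2 = 0.0005591 mol.
[H2C2O4] = 0.0005591 / 0.02133 L = 0.0262 M.

0.0262 M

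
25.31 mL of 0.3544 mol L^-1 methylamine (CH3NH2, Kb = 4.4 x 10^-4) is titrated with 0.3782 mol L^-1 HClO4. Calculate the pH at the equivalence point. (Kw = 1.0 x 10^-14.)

n(CH3NH2) = 0.3544 x 0.02531 = 0.008970 mol; V(HClO4) at equivalence = 0.008970/0.3782 = 0.02372 L.
At equivalence the base is fully converted to CH3NH3+; total volume = 0.04903 L, so [CH3NH3+] = 0.008970/0.04903 = 0.1830 M.
Ka(CH3NH3+) = Kw/Kb = 1.0e-14 / 4.4 x 10^-4 = 2.27e-11.
[H^+] = sqrt(Ka x [CH3NH3+]) = sqrt(2.27e-11 x 0.1830) = 2.04e-6 M.
pH = -log(2.04e-6) = 5.69.

5.69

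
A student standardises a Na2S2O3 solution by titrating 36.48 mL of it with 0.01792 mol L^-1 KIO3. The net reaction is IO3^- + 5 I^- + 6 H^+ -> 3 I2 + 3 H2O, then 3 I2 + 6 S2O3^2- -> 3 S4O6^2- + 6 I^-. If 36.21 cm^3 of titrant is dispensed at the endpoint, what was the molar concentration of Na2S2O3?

0.107 M

n(KIO3) = 0.01792 x 0.03621 = 0.0006489 mol.
From the balanced equation, 1 mol KIO3 reacts with 6 mol Na2S2O3, so n(Na2S2O3) = 0.0006489 x 6/1 = 0.003893 mol.
[Na2S2O3] = 0.003893 / 0.03648 L = 0.107 M.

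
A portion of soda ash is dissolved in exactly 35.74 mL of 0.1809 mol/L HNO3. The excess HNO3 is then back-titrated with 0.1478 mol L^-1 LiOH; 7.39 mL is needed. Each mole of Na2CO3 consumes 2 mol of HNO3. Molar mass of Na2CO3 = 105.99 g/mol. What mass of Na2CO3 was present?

0.285 g

Total n(HNO3) added = 0.1809 x 0.03574 = 0.006465 mol.
n(LiOH) used = 0.1478 x 0.007390 = 0.001092 mol, which equals the excess n(HNO3).
So n(HNO3) consumed by the sample = 0.006465 - 0.001092 = 0.005373 mol.
n(Na2CO3) = 0.005373 / 2 = 0.002687 mol.
mass = 0.002687 mol x 105.99 g/mol = 0.285 g.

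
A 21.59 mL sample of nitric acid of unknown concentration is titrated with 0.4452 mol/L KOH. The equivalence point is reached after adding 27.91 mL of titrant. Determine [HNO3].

0.576 M

n(KOH) delivered = 0.4452 x 0.02791 = 0.01243 mol.
For a 1:1 reaction, n(HNO3) = 0.01243 mol.
[HNO3] = 0.01243 mol / 0.02159 L = 0.576 M.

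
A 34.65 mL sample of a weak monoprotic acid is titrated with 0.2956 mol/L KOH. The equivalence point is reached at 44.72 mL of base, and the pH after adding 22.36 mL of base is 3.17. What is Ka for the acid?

22.36 mL is half of the equivalence volume, so this is the half-equivalence point where [HA] = [A^-].
At half-equivalence pH = pKa, so pKa = 3.17.
Ka = 10^(-3.17) = 6.8 x 10^-4.

6.8 x 10^-4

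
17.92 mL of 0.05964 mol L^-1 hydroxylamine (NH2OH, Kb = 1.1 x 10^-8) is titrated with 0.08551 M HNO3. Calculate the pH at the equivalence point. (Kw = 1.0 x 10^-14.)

3.75

n(NH2OH) = 0.05964 x 0.01792 = 0.001069 mol; V(HNO3) at equivalence = 0.001069/0.08551 = 0.01250 L.
At equivalence the base is fully converted to NH3OH+; total volume = 0.03042 L, so [NH3OH+] = 0.001069/0.03042 = 0.03513 M.
Ka(NH3OH+) = Kw/Kb = 1.0e-14 / 1.1 x 10^-8 = 9.09e-7.
[H^+] = sqrt(Ka x [NH3OH+]) = sqrt(9.09e-7 x 0.03513) = 0.000179 M.
pH = -log(0.000179) = 3.75.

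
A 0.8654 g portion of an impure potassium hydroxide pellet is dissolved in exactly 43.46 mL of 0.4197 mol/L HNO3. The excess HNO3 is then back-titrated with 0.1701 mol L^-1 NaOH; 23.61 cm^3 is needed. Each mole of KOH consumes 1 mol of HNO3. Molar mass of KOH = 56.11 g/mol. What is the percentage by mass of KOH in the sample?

Total n(HNO3) added = 0.4197 x 0.04346 = 0.01824 mol.
n(NaOH) used = 0.1701 x 0.02361 = 0.004016 mol, which equals the excess n(HNO3).
So n(HNO3) consumed by the sample = 0.01824 - 0.004016 = 0.01422 mol.
n(KOH) = 0.01422 / 1 = 0.01422 mol.
mass KOH = 0.01422 x 56.11 = 0.7981 g, so %KOH = 0.7981/0.8654 x 100 = 92.2%.

92.2%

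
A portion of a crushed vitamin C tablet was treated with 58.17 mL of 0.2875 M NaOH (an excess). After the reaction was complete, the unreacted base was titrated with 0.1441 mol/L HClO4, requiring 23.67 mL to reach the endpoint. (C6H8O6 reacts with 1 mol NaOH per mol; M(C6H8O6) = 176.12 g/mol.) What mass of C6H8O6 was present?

Total n(NaOH) added = 0.2875 x 0.05817 = 0.01672 mol.
n(HClO4) used = 0.1441 x 0.02367 = 0.003411 mol, which equals the excess n(NaOH).
So n(NaOH) consumed by the sample = 0.01672 - 0.003411 = 0.01331 mol.
n(C6H8O6) = 0.01331 / 1 = 0.01331 mol.
mass = 0.01331 mol x 176.12 g/mol = 2.34 g.

2.34 g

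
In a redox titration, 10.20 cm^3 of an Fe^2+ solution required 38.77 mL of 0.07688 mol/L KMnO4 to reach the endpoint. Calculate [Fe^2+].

n(KMnO4) = 0.07688 x 0.03877 = 0.002981 mol.
From the balanced equation, 1 mol KMnO4 reacts with 5 mol Fe^2+, so n(Fe^2+) = 0.002981 x 5/1 = 0.01490 mol.
[Fe^2+] = 0.01490 / 0.01020 L = 1.46 M.

1.46 M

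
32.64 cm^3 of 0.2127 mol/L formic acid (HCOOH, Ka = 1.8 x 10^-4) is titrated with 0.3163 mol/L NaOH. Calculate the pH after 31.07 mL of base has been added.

12.66

n(acid) = 0.2127 x 0.03264 = 0.006943 mol; n(NaOH) added = 0.3163 x 0.03107 = 0.009827 mol.
Base is in excess by 0.009827 - 0.006943 = 0.002885 mol in a total volume of 0.06371 L.
[OH^-] = 0.002885/0.06371 = 0.04528 M, so pOH = 1.34 and pH = 14.00 - 1.34 = 12.66.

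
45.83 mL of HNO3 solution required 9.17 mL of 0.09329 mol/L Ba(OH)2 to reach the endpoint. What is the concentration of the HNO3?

n(Ba(OH)2) delivered = 0.09329 x 0.009170 = 0.0008555 mol.
The reaction is 2 HNO3 + 1 Ba(OH)2, so n(HNO3) = 0.0008555 x 2/1 = 0.001711 mol.
[HNO3] = 0.001711 mol / 0.04583 L = 0.0373 M.

0.0373 M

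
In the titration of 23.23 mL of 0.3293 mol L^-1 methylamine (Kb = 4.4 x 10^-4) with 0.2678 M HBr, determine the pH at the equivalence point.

5.74

n(CH3NH2) = 0.3293 x 0.02323 = 0.007650 mol; V(HBr) at equivalence = 0.007650/0.2678 = 0.02856 L.
At equivalence the base is fully converted to CH3NH3+; total volume = 0.05179 L, so [CH3NH3+] = 0.007650/0.05179 = 0.1477 M.
Ka(CH3NH3+) = Kw/Kb = 1.0e-14 / 4.4 x 10^-4 = 2.27e-11.
[H^+] = sqrt(Ka x [CH3NH3+]) = sqrt(2.27e-11 x 0.1477) = 1.83e-6 M.
pH = -log(1.83e-6) = 5.74.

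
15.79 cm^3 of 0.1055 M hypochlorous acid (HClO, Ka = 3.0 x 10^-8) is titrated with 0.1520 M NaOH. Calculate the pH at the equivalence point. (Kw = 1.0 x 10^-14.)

10.16

n(HClO) = 0.1055 x 0.01579 = 0.001666 mol; V(NaOH) at equivalence = 0.001666/0.1520 = 0.01096 L.
At equivalence all the acid is converted to ClO-; total volume = 0.01579 + 0.01096 = 0.02675 L, so [ClO-] = 0.001666/0.02675 = 0.06228 M.
Kb = Kw/Ka = 1.0e-14 / 3.0 x 10^-8 = 3.33e-7.
[OH^-] = sqrt(Kb x [ClO-]) = sqrt(3.33e-7 x 0.06228) = 0.000144 M.
pOH = 3.84, so pH = 14.00 - 3.84 = 10.16.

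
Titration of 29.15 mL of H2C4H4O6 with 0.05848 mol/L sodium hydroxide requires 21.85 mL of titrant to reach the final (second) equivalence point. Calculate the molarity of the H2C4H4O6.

0.0219 M

n(NaOH) = 0.05848 x 0.02185 = 0.001278 mol.
At the final (second) equivalence point, 2 mol OH^- react per mol H2C4H4O6, so n(H2C4H4O6) = 0.001278 / 2 = 0.0006389 mol.
[H2C4H4O6] = 0.0006389 / 0.02915 L = 0.0219 M.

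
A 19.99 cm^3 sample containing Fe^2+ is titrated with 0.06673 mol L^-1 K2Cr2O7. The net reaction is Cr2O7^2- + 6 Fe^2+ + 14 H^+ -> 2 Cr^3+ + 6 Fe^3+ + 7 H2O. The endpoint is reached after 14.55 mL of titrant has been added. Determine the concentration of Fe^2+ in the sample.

0.291 M

n(K2Cr2O7) = 0.06673 x 0.01455 = 0.0009709 mol.
From the balanced equation, 1 mol K2Cr2O7 reacts with 6 mol Fe^2+, so n(Fe^2+) = 0.0009709 x 6/1 = 0.005826 mol.
[Fe^2+] = 0.005826 / 0.01999 L = 0.291 M.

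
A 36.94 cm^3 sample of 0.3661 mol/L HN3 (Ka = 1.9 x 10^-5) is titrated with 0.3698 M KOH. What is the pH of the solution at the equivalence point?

8.99

n(HN3) = 0.3661 x 0.03694 = 0.01352 mol; V(KOH) at equivalence = 0.01352/0.3698 = 0.03657 L.
At equivalence all the acid is converted to N3-; total volume = 0.03694 + 0.03657 = 0.07351 L, so [N3-] = 0.01352/0.07351 = 0.1840 M.
Kb = Kw/Ka = 1.0e-14 / 1.9 x 10^-5 = 5.26e-10.
[OH^-] = sqrt(Kb x [N3-]) = sqrt(5.26e-10 x 0.1840) = 9.84e-6 M.
pOH = 5.01, so pH = 14.00 - 5.01 = 8.99.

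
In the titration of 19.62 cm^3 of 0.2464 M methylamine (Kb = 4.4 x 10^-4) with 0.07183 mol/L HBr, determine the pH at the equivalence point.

5.95

n(CH3NH2) = 0.2464 x 0.01962 = 0.004834 mol; V(HBr) at equivalence = 0.004834/0.07183 = 0.06730 L.
At equivalence the base is fully converted to CH3NH3+; total volume = 0.08692 L, so [CH3NH3+] = 0.004834/0.08692 = 0.05562 M.
Ka(CH3NH3+) = Kw/Kb = 1.0e-14 / 4.4 x 10^-4 = 2.27e-11.
[H^+] = sqrt(Ka x [CH3NH3+]) = sqrt(2.27e-11 x 0.05562) = 1.12e-6 M.
pH = -log(1.12e-6) = 5.95.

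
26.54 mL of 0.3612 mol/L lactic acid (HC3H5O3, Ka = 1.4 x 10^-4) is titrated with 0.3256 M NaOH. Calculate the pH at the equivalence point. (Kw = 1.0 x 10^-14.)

8.54

n(HC3H5O3) = 0.3612 x 0.02654 = 0.009586 mol; V(NaOH) at equivalence = 0.009586/0.3256 = 0.02944 L.
At equivalence all the acid is converted to C3H5O3-; total volume = 0.02654 + 0.02944 = 0.05598 L, so [C3H5O3-] = 0.009586/0.05598 = 0.1712 M.
Kb = Kw/Ka = 1.0e-14 / 1.4 x 10^-4 = 7.14e-11.
[OH^-] = sqrt(Kb x [C3H5O3-]) = sqrt(7.14e-11 x 0.1712) = 3.50e-6 M.
pOH = 5.46, so pH = 14.00 - 5.46 = 8.54.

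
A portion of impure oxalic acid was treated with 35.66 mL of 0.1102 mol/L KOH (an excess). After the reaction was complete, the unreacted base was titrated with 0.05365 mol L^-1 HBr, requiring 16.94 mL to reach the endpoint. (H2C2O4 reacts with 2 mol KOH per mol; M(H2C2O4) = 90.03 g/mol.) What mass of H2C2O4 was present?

0.136 g

Total n(KOH) added = 0.1102 x 0.03566 = 0.003930 mol.
n(HBr) used = 0.05365 x 0.01694 = 0.0009088 mol, which equals the excess n(KOH).
So n(KOH) consumed by the sample = 0.003930 - 0.0009088 = 0.003021 mol.
n(H2C2O4) = 0.003021 / 2 = 0.001510 mol.
mass = 0.001510 mol x 90.03 g/mol = 0.136 g.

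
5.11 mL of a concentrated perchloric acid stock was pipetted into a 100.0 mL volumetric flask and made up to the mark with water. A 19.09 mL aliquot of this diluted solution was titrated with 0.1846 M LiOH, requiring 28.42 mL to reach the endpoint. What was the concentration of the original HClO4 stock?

n(LiOH) = 0.1846 x 0.02842 = 0.005246 mol.
n(HClO4) in the aliquot = 0.005246 mol.
[diluted HClO4] = 0.005246 / 0.01909 = 0.2748 M.
Dilution factor = 100.0/5.110 = 19.57, so [stock] = 0.2748 x 19.57 = 5.38 M.

5.38 M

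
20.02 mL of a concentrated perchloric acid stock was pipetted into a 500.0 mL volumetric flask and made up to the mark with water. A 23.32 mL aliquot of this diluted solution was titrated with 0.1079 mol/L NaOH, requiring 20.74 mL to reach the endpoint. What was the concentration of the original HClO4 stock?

2.40 M

n(NaOH) = 0.1079 x 0.02074 = 0.002238 mol.
n(HClO4) in the aliquot = 0.002238 mol.
[diluted HClO4] = 0.002238 / 0.02332 = 0.09596 M.
Dilution factor = 500.0/20.02 = 24.98, so [stock] = 0.09596 x 24.98 = 2.40 M.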